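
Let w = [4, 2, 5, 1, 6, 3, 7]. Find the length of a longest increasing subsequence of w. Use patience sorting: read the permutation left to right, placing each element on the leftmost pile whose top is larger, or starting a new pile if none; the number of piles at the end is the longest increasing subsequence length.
4

4: new pile. tops = [4]
2: onto pile 1 (replacing 4). tops = [2]
5: new pile. tops = [2, 5]
1: onto pile 1 (replacing 2). tops = [1, 5]
6: new pile. tops = [1, 5, 6]
3: onto pile 2 (replacing 5). tops = [1, 3, 6]
7: new pile. tops = [1, 3, 6, 7]

4 piles, so the longest increasing subsequence has length 4.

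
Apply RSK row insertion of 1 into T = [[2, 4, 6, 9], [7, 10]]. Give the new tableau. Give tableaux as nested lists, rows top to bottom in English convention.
[[1, 4, 6, 9], [2, 10], [7]]

In row 1, 1 replaces 2 (the leftmost entry greater than 1); 2 is bumped to row 2. In row 2, 2 replaces 7 (the leftmost entry greater than 2); 7 is bumped to row 3. 7 starts a new row 3. The new tableau is [[1, 4, 6, 9], [2, 10], [7]].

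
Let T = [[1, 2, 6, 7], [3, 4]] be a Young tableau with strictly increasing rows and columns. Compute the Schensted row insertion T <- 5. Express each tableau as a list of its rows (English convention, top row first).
[[1, 2, 5, 7], [3, 4, 6]]

In row 1, 5 replaces 6 (the leftmost entry greater than 5); 6 is bumped to row 2. 6 is appended to row 2. The new tableau is [[1, 2, 5, 7], [3, 4, 6]].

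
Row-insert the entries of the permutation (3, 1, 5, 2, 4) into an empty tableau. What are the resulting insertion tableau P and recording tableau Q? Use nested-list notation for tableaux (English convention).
Insert each entry of the permutation into P by Schensted row insertion, recording in Q the position of each new cell.

Insert 3: appended to row 1. P = [[3]].
Insert 1: 1 bumps 3 from row 1; 3 starts row 2. P = [[1], [3]].
Insert 5: appended to row 1. P = [[1, 5], [3]].
Insert 2: 2 bumps 5 from row 1; 5 appends to row 2. P = [[1, 2], [3, 5]].
Insert 4: appended to row 1. P = [[1, 2, 4], [3, 5]].

So P = [[1, 2, 4], [3, 5]], Q = [[1, 3, 5], [2, 4]].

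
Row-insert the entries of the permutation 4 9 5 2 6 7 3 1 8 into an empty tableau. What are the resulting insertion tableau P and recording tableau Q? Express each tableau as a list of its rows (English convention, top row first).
Insert each entry of the permutation into P by Schensted row insertion, recording in Q the position of each new cell.

After inserting 4: P = [[4]].
After inserting 9: P = [[4, 9]].
After inserting 5: P = [[4, 5], [9]].
After inserting 2: P = [[2, 5], [4], [9]].
After inserting 6: P = [[2, 5, 6], [4], [9]].
After inserting 7: P = [[2, 5, 6, 7], [4], [9]].
After inserting 3: P = [[2, 3, 6, 7], [4, 5], [9]].
After inserting 1: P = [[1, 3, 6, 7], [2, 5], [4], [9]].
After inserting 8: P = [[1, 3, 6, 7, 8], [2, 5], [4], [9]].

So P = [[1, 3, 6, 7, 8], [2, 5], [4], [9]], Q = [[1, 2, 5, 6, 9], [3, 7], [4], [8]].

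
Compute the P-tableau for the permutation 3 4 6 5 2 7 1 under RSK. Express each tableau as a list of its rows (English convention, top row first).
P = [[1, 4, 5, 7], [2], [3], [6]]

Insert 3: appended to row 1. P = [[3]].
Insert 4: appended to row 1. P = [[3, 4]].
Insert 6: appended to row 1. P = [[3, 4, 6]].
Insert 5: 5 bumps 6 from row 1; 6 starts row 2. P = [[3, 4, 5], [6]].
Insert 2: 2 bumps 3 from row 1; 3 bumps 6 from row 2; 6 starts row 3. P = [[2, 4, 5], [3], [6]].
Insert 7: appended to row 1. P = [[2, 4, 5, 7], [3], [6]].
Insert 1: 1 bumps 2 from row 1; 2 bumps 3 from row 2; 3 bumps 6 from row 3; 6 starts row 4. P = [[1, 4, 5, 7], [2], [3], [6]].

So P = [[1, 4, 5, 7], [2], [3], [6]].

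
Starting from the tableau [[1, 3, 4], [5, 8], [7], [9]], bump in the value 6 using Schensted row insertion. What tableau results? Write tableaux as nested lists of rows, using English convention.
[[1, 3, 4, 6], [5, 8], [7], [9]]

6 is larger than every entry of row 1, so it is appended to row 1. The new tableau is [[1, 3, 4, 6], [5, 8], [7], [9]].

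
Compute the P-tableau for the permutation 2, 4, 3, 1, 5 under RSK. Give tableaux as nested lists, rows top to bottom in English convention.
Insert 2: appended to row 1. P = [[2]].
Insert 4: appended to row 1. P = [[2, 4]].
Insert 3: 3 bumps 4 from row 1; 4 starts row 2. P = [[2, 3], [4]].
Insert 1: 1 bumps 2 from row 1; 2 bumps 4 from row 2; 4 starts row 3. P = [[1, 3], [2], [4]].
Insert 5: appended to row 1. P = [[1, 3, 5], [2], [4]].

So P = [[1, 3, 5], [2], [4]].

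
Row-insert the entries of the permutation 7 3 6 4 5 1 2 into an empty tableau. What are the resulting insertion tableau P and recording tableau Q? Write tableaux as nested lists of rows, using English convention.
P = [[1, 2, 5], [3, 4], [6], [7]], Q = [[1, 3, 5], [2, 7], [4], [6]]

Insert each entry of the permutation into P by Schensted row insertion, recording in Q the position of each new cell.

Insert 7: appended to row 1. P = [[7]].
Insert 3: 3 bumps 7 from row 1; 7 starts row 2. P = [[3], [7]].
Insert 6: appended to row 1. P = [[3, 6], [7]].
Insert 4: 4 bumps 6 from row 1; 6 bumps 7 from row 2; 7 starts row 3. P = [[3, 4], [6], [7]].
Insert 5: appended to row 1. P = [[3, 4, 5], [6], [7]].
Insert 1: 1 bumps 3 from row 1; 3 bumps 6 from row 2; 6 bumps 7 from row 3; 7 starts row 4. P = [[1, 4, 5], [3], [6], [7]].
Insert 2: 2 bumps 4 from row 1; 4 appends to row 2. P = [[1, 2, 5], [3, 4], [6], [7]].

So P = [[1, 2, 5], [3, 4], [6], [7]], Q = [[1, 3, 5], [2, 7], [4], [6]].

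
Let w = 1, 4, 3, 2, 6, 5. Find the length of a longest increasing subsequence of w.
3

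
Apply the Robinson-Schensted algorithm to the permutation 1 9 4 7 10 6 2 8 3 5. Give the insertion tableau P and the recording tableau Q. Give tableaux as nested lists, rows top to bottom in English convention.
P = [[1, 2, 3, 5], [4, 6, 8], [7, 10], [9]], Q = [[1, 2, 4, 5], [3, 8, 10], [6, 9], [7]]

Insert each entry of the permutation into P by Schensted row insertion, recording in Q the position of each new cell.

Insert 1: appended to row 1. P = [[1]], Q = [[1]].
Insert 9: appended to row 1. P = [[1, 9]], Q = [[1, 2]].
Insert 4: 4 bumps 9 from row 1; 9 starts row 2. P = [[1, 4], [9]], Q = [[1, 2], [3]].
Insert 7: appended to row 1. P = [[1, 4, 7], [9]], Q = [[1, 2, 4], [3]].
Insert 10: appended to row 1. P = [[1, 4, 7, 10], [9]], Q = [[1, 2, 4, 5], [3]].
Insert 6: 6 bumps 7 from row 1; 7 bumps 9 from row 2; 9 starts row 3. P = [[1, 4, 6, 10], [7], [9]], Q = [[1, 2, 4, 5], [3], [6]].
Insert 2: 2 bumps 4 from row 1; 4 bumps 7 from row 2; 7 bumps 9 from row 3; 9 starts row 4. P = [[1, 2, 6, 10], [4], [7], [9]], Q = [[1, 2, 4, 5], [3], [6], [7]].
Insert 8: 8 bumps 10 from row 1; 10 appends to row 2. P = [[1, 2, 6, 8], [4, 10], [7], [9]], Q = [[1, 2, 4, 5], [3, 8], [6], [7]].
Insert 3: 3 bumps 6 from row 1; 6 bumps 10 from row 2; 10 appends to row 3. P = [[1, 2, 3, 8], [4, 6], [7, 10], [9]], Q = [[1, 2, 4, 5], [3, 8], [6, 9], [7]].
Insert 5: 5 bumps 8 from row 1; 8 appends to row 2. P = [[1, 2, 3, 5], [4, 6, 8], [7, 10], [9]], Q = [[1, 2, 4, 5], [3, 8, 10], [6, 9], [7]].

So P = [[1, 2, 3, 5], [4, 6, 8], [7, 10], [9]], Q = [[1, 2, 4, 5], [3, 8, 10], [6, 9], [7]].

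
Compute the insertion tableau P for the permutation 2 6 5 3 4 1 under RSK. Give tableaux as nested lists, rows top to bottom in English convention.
Insert 2: appended to row 1. P = [[2]].
Insert 6: appended to row 1. P = [[2, 6]].
Insert 5: 5 bumps 6 from row 1; 6 starts row 2. P = [[2, 5], [6]].
Insert 3: 3 bumps 5 from row 1; 5 bumps 6 from row 2; 6 starts row 3. P = [[2, 3], [5], [6]].
Insert 4: appended to row 1. P = [[2, 3, 4], [5], [6]].
Insert 1: 1 bumps 2 from row 1; 2 bumps 5 from row 2; 5 bumps 6 from row 3; 6 starts row 4. P = [[1, 3, 4], [2], [5], [6]].

So P = [[1, 3, 4], [2], [5], [6]].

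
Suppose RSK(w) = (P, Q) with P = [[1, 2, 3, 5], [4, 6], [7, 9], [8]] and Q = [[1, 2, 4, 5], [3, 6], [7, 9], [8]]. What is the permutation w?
1 8 2 4 9 7 6 3 5

Reverse the RSK construction: for i from n down to 1, find the cell of Q containing i, remove the entry at that cell from P, and reverse-bump it up through P; the value ejected from row 1 is w(i).

Step i=9: Q has 9 at row 3, column 2; remove 9 from row 3 of P and reverse-bump: 9 enters row 2 and ejects 6; 6 enters row 1 and ejects 5. So w(9) = 5. P is now [[1, 2, 3, 6], [4, 9], [7], [8]].
Step i=8: Q has 8 at row 4, column 1; remove 8 from row 4 of P and reverse-bump: 8 enters row 3 and ejects 7; 7 enters row 2 and ejects 4; 4 enters row 1 and ejects 3. So w(8) = 3. P is now [[1, 2, 4, 6], [7, 9], [8]].
Step i=7: Q has 7 at row 3, column 1; remove 8 from row 3 of P and reverse-bump: 8 enters row 2 and ejects 7; 7 enters row 1 and ejects 6. So w(7) = 6. P is now [[1, 2, 4, 7], [8, 9]].
Step i=6: Q has 6 at row 2, column 2; remove 9 from row 2 of P and reverse-bump: 9 enters row 1 and ejects 7. So w(6) = 7. P is now [[1, 2, 4, 9], [8]].
Step i=5: Q has 5 at row 1, column 4; remove that cell from P, ejecting 9. So w(5) = 9. P is now [[1, 2, 4], [8]].
Step i=4: Q has 4 at row 1, column 3; remove that cell from P, ejecting 4. So w(4) = 4. P is now [[1, 2], [8]].
Step i=3: Q has 3 at row 2, column 1; remove 8 from row 2 of P and reverse-bump: 8 enters row 1 and ejects 2. So w(3) = 2. P is now [[1, 8]].
Step i=2: Q has 2 at row 1, column 2; remove that cell from P, ejecting 8. So w(2) = 8. P is now [[1]].
Step i=1: Q has 1 at row 1, column 1; remove that cell from P, ejecting 1. So w(1) = 1. P is now [].

So w = 1 8 2 4 9 7 6 3 5.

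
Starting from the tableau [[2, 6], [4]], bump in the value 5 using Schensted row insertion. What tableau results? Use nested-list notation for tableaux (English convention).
In row 1, 5 replaces 6 (the leftmost entry greater than 5); 6 is bumped to row 2. 6 is appended to row 2. The new tableau is [[2, 5], [4, 6]].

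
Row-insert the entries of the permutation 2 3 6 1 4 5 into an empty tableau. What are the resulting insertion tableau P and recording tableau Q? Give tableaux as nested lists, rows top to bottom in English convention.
P = [[1, 3, 4, 5], [2, 6]], Q = [[1, 2, 3, 6], [4, 5]]

Insert each entry of the permutation into P by Schensted row insertion, recording in Q the position of each new cell.

Insert 2: appended to row 1. P = [[2]].
Insert 3: appended to row 1. P = [[2, 3]].
Insert 6: appended to row 1. P = [[2, 3, 6]].
Insert 1: 1 bumps 2 from row 1; 2 starts row 2. P = [[1, 3, 6], [2]].
Insert 4: 4 bumps 6 from row 1; 6 appends to row 2. P = [[1, 3, 4], [2, 6]].
Insert 5: appended to row 1. P = [[1, 3, 4, 5], [2, 6]].

So P = [[1, 3, 4, 5], [2, 6]], Q = [[1, 2, 3, 6], [4, 5]].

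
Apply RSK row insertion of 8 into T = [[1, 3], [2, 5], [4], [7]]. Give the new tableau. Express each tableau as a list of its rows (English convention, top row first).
[[1, 3, 8], [2, 5], [4], [7]]

8 is larger than every entry of row 1, so it is appended to row 1. The new tableau is [[1, 3, 8], [2, 5], [4], [7]].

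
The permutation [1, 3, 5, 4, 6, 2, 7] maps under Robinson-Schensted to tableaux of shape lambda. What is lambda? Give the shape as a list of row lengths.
RSK row insertion gives P = [[1, 2, 4, 6, 7], [3], [5]], which has shape [5, 1, 1].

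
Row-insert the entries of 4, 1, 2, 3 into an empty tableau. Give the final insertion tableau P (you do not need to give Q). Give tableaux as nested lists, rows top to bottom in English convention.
After inserting 4: P = [[4]].
After inserting 1: P = [[1], [4]].
After inserting 2: P = [[1, 2], [4]].
After inserting 3: P = [[1, 2, 3], [4]].

So P = [[1, 2, 3], [4]].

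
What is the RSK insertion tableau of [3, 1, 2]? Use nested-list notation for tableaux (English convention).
P = [[1, 2], [3]]

After inserting 3: P = [[3]].
After inserting 1: P = [[1], [3]].
After inserting 2: P = [[1, 2], [3]].

So P = [[1, 2], [3]].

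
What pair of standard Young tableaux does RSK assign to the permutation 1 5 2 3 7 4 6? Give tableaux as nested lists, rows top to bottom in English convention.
P = [[1, 2, 3, 4, 6], [5, 7]], Q = [[1, 2, 4, 5, 7], [3, 6]]

Insert each entry of the permutation into P by Schensted row insertion, recording in Q the position of each new cell.

After inserting 1: P = [[1]].
After inserting 5: P = [[1, 5]].
After inserting 2: P = [[1, 2], [5]].
After inserting 3: P = [[1, 2, 3], [5]].
After inserting 7: P = [[1, 2, 3, 7], [5]].
After inserting 4: P = [[1, 2, 3, 4], [5, 7]].
After inserting 6: P = [[1, 2, 3, 4, 6], [5, 7]].

So P = [[1, 2, 3, 4, 6], [5, 7]], Q = [[1, 2, 4, 5, 7], [3, 6]].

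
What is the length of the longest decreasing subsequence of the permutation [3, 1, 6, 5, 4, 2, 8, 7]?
4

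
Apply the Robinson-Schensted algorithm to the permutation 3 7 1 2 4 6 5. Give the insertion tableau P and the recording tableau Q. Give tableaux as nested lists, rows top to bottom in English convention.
Insert each entry of the permutation into P by Schensted row insertion, recording in Q the position of each new cell.

Insert 3: appended to row 1. P = [[3]].
Insert 7: appended to row 1. P = [[3, 7]].
Insert 1: 1 bumps 3 from row 1; 3 starts row 2. P = [[1, 7], [3]].
Insert 2: 2 bumps 7 from row 1; 7 appends to row 2. P = [[1, 2], [3, 7]].
Insert 4: appended to row 1. P = [[1, 2, 4], [3, 7]].
Insert 6: appended to row 1. P = [[1, 2, 4, 6], [3, 7]].
Insert 5: 5 bumps 6 from row 1; 6 bumps 7 from row 2; 7 starts row 3. P = [[1, 2, 4, 5], [3, 6], [7]].

So P = [[1, 2, 4, 5], [3, 6], [7]], Q = [[1, 2, 5, 6], [3, 4], [7]].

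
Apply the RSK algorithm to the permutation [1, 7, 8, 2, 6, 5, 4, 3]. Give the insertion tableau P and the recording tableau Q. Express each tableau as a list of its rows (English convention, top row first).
P = [[1, 2, 3], [4, 8], [5], [6], [7]], Q = [[1, 2, 3], [4, 5], [6], [7], [8]]

Insert each entry of the permutation into P by Schensted row insertion, recording in Q the position of each new cell.

Insert 1: appended to row 1. P = [[1]], Q = [[1]].
Insert 7: appended to row 1. P = [[1, 7]], Q = [[1, 2]].
Insert 8: appended to row 1. P = [[1, 7, 8]], Q = [[1, 2, 3]].
Insert 2: 2 bumps 7 from row 1; 7 starts row 2. P = [[1, 2, 8], [7]], Q = [[1, 2, 3], [4]].
Insert 6: 6 bumps 8 from row 1; 8 appends to row 2. P = [[1, 2, 6], [7, 8]], Q = [[1, 2, 3], [4, 5]].
Insert 5: 5 bumps 6 from row 1; 6 bumps 7 from row 2; 7 starts row 3. P = [[1, 2, 5], [6, 8], [7]], Q = [[1, 2, 3], [4, 5], [6]].
Insert 4: 4 bumps 5 from row 1; 5 bumps 6 from row 2; 6 bumps 7 from row 3; 7 starts row 4. P = [[1, 2, 4], [5, 8], [6], [7]], Q = [[1, 2, 3], [4, 5], [6], [7]].
Insert 3: 3 bumps 4 from row 1; 4 bumps 5 from row 2; 5 bumps 6 from row 3; 6 bumps 7 from row 4; 7 starts row 5. P = [[1, 2, 3], [4, 8], [5], [6], [7]], Q = [[1, 2, 3], [4, 5], [6], [7], [8]].

So P = [[1, 2, 3], [4, 8], [5], [6], [7]], Q = [[1, 2, 3], [4, 5], [6], [7], [8]].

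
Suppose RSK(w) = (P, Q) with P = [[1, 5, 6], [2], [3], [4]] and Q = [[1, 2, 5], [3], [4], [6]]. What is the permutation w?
Reverse the RSK construction: for i from n down to 1, find the cell of Q containing i, remove the entry at that cell from P, and reverse-bump it up through P; the value ejected from row 1 is w(i).

Step i=6: Q has 6 at row 4, column 1; remove 4 from row 4 of P and reverse-bump: 4 enters row 3 and ejects 3; 3 enters row 2 and ejects 2; 2 enters row 1 and ejects 1. So w(6) = 1. P is now [[2, 5, 6], [3], [4]].
Step i=5: Q has 5 at row 1, column 3; remove that cell from P, ejecting 6. So w(5) = 6. P is now [[2, 5], [3], [4]].
Step i=4: Q has 4 at row 3, column 1; remove 4 from row 3 of P and reverse-bump: 4 enters row 2 and ejects 3; 3 enters row 1 and ejects 2. So w(4) = 2. P is now [[3, 5], [4]].
Step i=3: Q has 3 at row 2, column 1; remove 4 from row 2 of P and reverse-bump: 4 enters row 1 and ejects 3. So w(3) = 3. P is now [[4, 5]].
Step i=2: Q has 2 at row 1, column 2; remove that cell from P, ejecting 5. So w(2) = 5. P is now [[4]].
Step i=1: Q has 1 at row 1, column 1; remove that cell from P, ejecting 4. So w(1) = 4. P is now [].

So w = 4 5 3 2 6 1.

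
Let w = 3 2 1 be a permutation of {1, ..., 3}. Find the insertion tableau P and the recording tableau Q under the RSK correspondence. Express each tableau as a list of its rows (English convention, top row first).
Insert each entry of the permutation into P by Schensted row insertion, recording in Q the position of each new cell.

Insert 3: appended to row 1. P = [[3]].
Insert 2: 2 bumps 3 from row 1; 3 starts row 2. P = [[2], [3]].
Insert 1: 1 bumps 2 from row 1; 2 bumps 3 from row 2; 3 starts row 3. P = [[1], [2], [3]].

So P = [[1], [2], [3]], Q = [[1], [2], [3]].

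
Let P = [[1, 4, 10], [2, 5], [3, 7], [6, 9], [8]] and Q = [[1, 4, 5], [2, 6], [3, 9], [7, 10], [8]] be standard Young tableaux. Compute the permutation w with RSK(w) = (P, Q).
Reverse the RSK construction: for i from n down to 1, find the cell of Q containing i, remove the entry at that cell from P, and reverse-bump it up through P; the value ejected from row 1 is w(i).

Step i=10: Q has 10 at row 4, column 2; remove 9 from row 4 of P and reverse-bump: 9 enters row 3 and ejects 7; 7 enters row 2 and ejects 5; 5 enters row 1 and ejects 4. So w(10) = 4. P is now [[1, 5, 10], [2, 7], [3, 9], [6], [8]].
Step i=9: Q has 9 at row 3, column 2; remove 9 from row 3 of P and reverse-bump: 9 enters row 2 and ejects 7; 7 enters row 1 and ejects 5. So w(9) = 5. P is now [[1, 7, 10], [2, 9], [3], [6], [8]].
Step i=8: Q has 8 at row 5, column 1; remove 8 from row 5 of P and reverse-bump: 8 enters row 4 and ejects 6; 6 enters row 3 and ejects 3; 3 enters row 2 and ejects 2; 2 enters row 1 and ejects 1. So w(8) = 1. P is now [[2, 7, 10], [3, 9], [6], [8]].
Step i=7: Q has 7 at row 4, column 1; remove 8 from row 4 of P and reverse-bump: 8 enters row 3 and ejects 6; 6 enters row 2 and ejects 3; 3 enters row 1 and ejects 2. So w(7) = 2. P is now [[3, 7, 10], [6, 9], [8]].
Step i=6: Q has 6 at row 2, column 2; remove 9 from row 2 of P and reverse-bump: 9 enters row 1 and ejects 7. So w(6) = 7. P is now [[3, 9, 10], [6], [8]].
Step i=5: Q has 5 at row 1, column 3; remove that cell from P, ejecting 10. So w(5) = 10. P is now [[3, 9], [6], [8]].
Step i=4: Q has 4 at row 1, column 2; remove that cell from P, ejecting 9. So w(4) = 9. P is now [[3], [6], [8]].
Step i=3: Q has 3 at row 3, column 1; remove 8 from row 3 of P and reverse-bump: 8 enters row 2 and ejects 6; 6 enters row 1 and ejects 3. So w(3) = 3. P is now [[6], [8]].
Step i=2: Q has 2 at row 2, column 1; remove 8 from row 2 of P and reverse-bump: 8 enters row 1 and ejects 6. So w(2) = 6. P is now [[8]].
Step i=1: Q has 1 at row 1, column 1; remove that cell from P, ejecting 8. So w(1) = 8. P is now [].

So w = 8 6 3 9 10 7 2 1 5 4.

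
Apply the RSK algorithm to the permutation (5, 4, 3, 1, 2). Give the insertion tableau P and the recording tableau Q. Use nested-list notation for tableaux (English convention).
Insert each entry of the permutation into P by Schensted row insertion, recording in Q the position of each new cell.

Insert 5: appended to row 1. P = [[5]].
Insert 4: 4 bumps 5 from row 1; 5 starts row 2. P = [[4], [5]].
Insert 3: 3 bumps 4 from row 1; 4 bumps 5 from row 2; 5 starts row 3. P = [[3], [4], [5]].
Insert 1: 1 bumps 3 from row 1; 3 bumps 4 from row 2; 4 bumps 5 from row 3; 5 starts row 4. P = [[1], [3], [4], [5]].
Insert 2: appended to row 1. P = [[1, 2], [3], [4], [5]].

So P = [[1, 2], [3], [4], [5]], Q = [[1, 5], [2], [3], [4]].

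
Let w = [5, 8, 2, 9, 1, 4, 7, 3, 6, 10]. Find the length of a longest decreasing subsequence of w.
3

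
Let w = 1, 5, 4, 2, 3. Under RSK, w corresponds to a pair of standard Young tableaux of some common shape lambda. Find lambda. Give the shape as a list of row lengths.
Row-insert each entry into an empty tableau.

After inserting 1: P = [[1]].
After inserting 5: P = [[1, 5]].
After inserting 4: P = [[1, 4], [5]].
After inserting 2: P = [[1, 2], [4], [5]].
After inserting 3: P = [[1, 2, 3], [4], [5]].

The final insertion tableau P = [[1, 2, 3], [4], [5]] has shape [3, 1, 1].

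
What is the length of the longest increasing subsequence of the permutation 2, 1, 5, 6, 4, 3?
3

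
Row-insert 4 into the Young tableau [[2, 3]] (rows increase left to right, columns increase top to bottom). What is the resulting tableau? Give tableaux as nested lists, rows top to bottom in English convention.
4 is larger than every entry of row 1, so it is appended to row 1. The new tableau is [[2, 3, 4]].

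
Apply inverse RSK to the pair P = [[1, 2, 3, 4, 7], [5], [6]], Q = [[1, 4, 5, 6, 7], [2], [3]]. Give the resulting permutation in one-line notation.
6 5 1 2 3 4 7

Reverse the RSK construction: for i from n down to 1, find the cell of Q containing i, remove the entry at that cell from P, and reverse-bump it up through P; the value ejected from row 1 is w(i).

Step i=7: Q has 7 at row 1, column 5; remove that cell from P, ejecting 7. So w(7) = 7. P is now [[1, 2, 3, 4], [5], [6]].
Step i=6: Q has 6 at row 1, column 4; remove that cell from P, ejecting 4. So w(6) = 4. P is now [[1, 2, 3], [5], [6]].
Step i=5: Q has 5 at row 1, column 3; remove that cell from P, ejecting 3. So w(5) = 3. P is now [[1, 2], [5], [6]].
Step i=4: Q has 4 at row 1, column 2; remove that cell from P, ejecting 2. So w(4) = 2. P is now [[1], [5], [6]].
Step i=3: Q has 3 at row 3, column 1; remove 6 from row 3 of P and reverse-bump: 6 enters row 2 and ejects 5; 5 enters row 1 and ejects 1. So w(3) = 1. P is now [[5], [6]].
Step i=2: Q has 2 at row 2, column 1; remove 6 from row 2 of P and reverse-bump: 6 enters row 1 and ejects 5. So w(2) = 5. P is now [[6]].
Step i=1: Q has 1 at row 1, column 1; remove that cell from P, ejecting 6. So w(1) = 6. P is now [].

So w = 6 5 1 2 3 4 7.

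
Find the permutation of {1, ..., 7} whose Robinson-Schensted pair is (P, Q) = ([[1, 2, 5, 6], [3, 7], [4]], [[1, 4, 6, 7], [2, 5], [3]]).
4 3 1 7 2 5 6

Reverse the RSK construction: for i from n down to 1, find the cell of Q containing i, remove the entry at that cell from P, and reverse-bump it up through P; the value ejected from row 1 is w(i).

Step i=7: Q has 7 at row 1, column 4; remove that cell from P, ejecting 6. So w(7) = 6. P is now [[1, 2, 5], [3, 7], [4]].
Step i=6: Q has 6 at row 1, column 3; remove that cell from P, ejecting 5. So w(6) = 5. P is now [[1, 2], [3, 7], [4]].
Step i=5: Q has 5 at row 2, column 2; remove 7 from row 2 of P and reverse-bump: 7 enters row 1 and ejects 2. So w(5) = 2. P is now [[1, 7], [3], [4]].
Step i=4: Q has 4 at row 1, column 2; remove that cell from P, ejecting 7. So w(4) = 7. P is now [[1], [3], [4]].
Step i=3: Q has 3 at row 3, column 1; remove 4 from row 3 of P and reverse-bump: 4 enters row 2 and ejects 3; 3 enters row 1 and ejects 1. So w(3) = 1. P is now [[3], [4]].
Step i=2: Q has 2 at row 2, column 1; remove 4 from row 2 of P and reverse-bump: 4 enters row 1 and ejects 3. So w(2) = 3. P is now [[4]].
Step i=1: Q has 1 at row 1, column 1; remove that cell from P, ejecting 4. So w(1) = 4. P is now [].

So w = 4 3 1 7 2 5 6.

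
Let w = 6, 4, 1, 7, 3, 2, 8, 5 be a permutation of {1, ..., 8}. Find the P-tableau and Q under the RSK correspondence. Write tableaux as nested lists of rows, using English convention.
P = [[1, 2, 5], [3, 7, 8], [4], [6]], Q = [[1, 4, 7], [2, 5, 8], [3], [6]]

Insert each entry of the permutation into P by Schensted row insertion, recording in Q the position of each new cell.

Insert 6: appended to row 1. P = [[6]].
Insert 4: 4 bumps 6 from row 1; 6 starts row 2. P = [[4], [6]].
Insert 1: 1 bumps 4 from row 1; 4 bumps 6 from row 2; 6 starts row 3. P = [[1], [4], [6]].
Insert 7: appended to row 1. P = [[1, 7], [4], [6]].
Insert 3: 3 bumps 7 from row 1; 7 appends to row 2. P = [[1, 3], [4, 7], [6]].
Insert 2: 2 bumps 3 from row 1; 3 bumps 4 from row 2; 4 bumps 6 from row 3; 6 starts row 4. P = [[1, 2], [3, 7], [4], [6]].
Insert 8: appended to row 1. P = [[1, 2, 8], [3, 7], [4], [6]].
Insert 5: 5 bumps 8 from row 1; 8 appends to row 2. P = [[1, 2, 5], [3, 7, 8], [4], [6]].

So P = [[1, 2, 5], [3, 7, 8], [4], [6]], Q = [[1, 4, 7], [2, 5, 8], [3], [6]].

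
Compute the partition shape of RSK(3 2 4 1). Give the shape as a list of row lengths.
[2, 1, 1]

Row-insert each entry into an empty tableau.

After inserting 3: P = [[3]].
After inserting 2: P = [[2], [3]].
After inserting 4: P = [[2, 4], [3]].
After inserting 1: P = [[1, 4], [2], [3]].

The final insertion tableau P = [[1, 4], [2], [3]] has shape [2, 1, 1].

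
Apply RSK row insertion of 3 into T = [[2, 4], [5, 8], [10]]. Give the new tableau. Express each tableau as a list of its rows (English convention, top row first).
In row 1, 3 replaces 4 (the leftmost entry greater than 3); 4 is bumped to row 2. In row 2, 4 replaces 5 (the leftmost entry greater than 4); 5 is bumped to row 3. In row 3, 5 replaces 10 (the leftmost entry greater than 5); 10 is bumped to row 4. 10 starts a new row 4. The new tableau is [[2, 3], [4, 8], [5], [10]].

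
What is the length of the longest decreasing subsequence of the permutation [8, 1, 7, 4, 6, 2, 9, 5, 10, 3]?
5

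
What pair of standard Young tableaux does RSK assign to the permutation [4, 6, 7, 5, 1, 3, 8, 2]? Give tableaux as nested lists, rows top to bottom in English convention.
Insert each entry of the permutation into P by Schensted row insertion, recording in Q the position of each new cell.

After inserting 4: P = [[4]].
After inserting 6: P = [[4, 6]].
After inserting 7: P = [[4, 6, 7]].
After inserting 5: P = [[4, 5, 7], [6]].
After inserting 1: P = [[1, 5, 7], [4], [6]].
After inserting 3: P = [[1, 3, 7], [4, 5], [6]].
After inserting 8: P = [[1, 3, 7, 8], [4, 5], [6]].
After inserting 2: P = [[1, 2, 7, 8], [3, 5], [4], [6]].

So P = [[1, 2, 7, 8], [3, 5], [4], [6]], Q = [[1, 2, 3, 7], [4, 6], [5], [8]].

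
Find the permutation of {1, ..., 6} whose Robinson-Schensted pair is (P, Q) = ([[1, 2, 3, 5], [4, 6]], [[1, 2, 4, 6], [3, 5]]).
1 4 2 6 3 5

Reverse the RSK construction: for i from n down to 1, find the cell of Q containing i, remove the entry at that cell from P, and reverse-bump it up through P; the value ejected from row 1 is w(i).

Step i=6: Q has 6 at row 1, column 4; remove that cell from P, ejecting 5. So w(6) = 5. P is now [[1, 2, 3], [4, 6]].
Step i=5: Q has 5 at row 2, column 2; remove 6 from row 2 of P and reverse-bump: 6 enters row 1 and ejects 3. So w(5) = 3. P is now [[1, 2, 6], [4]].
Step i=4: Q has 4 at row 1, column 3; remove that cell from P, ejecting 6. So w(4) = 6. P is now [[1, 2], [4]].
Step i=3: Q has 3 at row 2, column 1; remove 4 from row 2 of P and reverse-bump: 4 enters row 1 and ejects 2. So w(3) = 2. P is now [[1, 4]].
Step i=2: Q has 2 at row 1, column 2; remove that cell from P, ejecting 4. So w(2) = 4. P is now [[1]].
Step i=1: Q has 1 at row 1, column 1; remove that cell from P, ejecting 1. So w(1) = 1. P is now [].

So w = 1 4 2 6 3 5.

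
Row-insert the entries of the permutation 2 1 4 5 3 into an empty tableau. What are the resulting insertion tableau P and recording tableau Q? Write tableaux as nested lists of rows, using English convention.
P = [[1, 3, 5], [2, 4]], Q = [[1, 3, 4], [2, 5]]

Insert each entry of the permutation into P by Schensted row insertion, recording in Q the position of each new cell.

Insert 2: appended to row 1. P = [[2]].
Insert 1: 1 bumps 2 from row 1; 2 starts row 2. P = [[1], [2]].
Insert 4: appended to row 1. P = [[1, 4], [2]].
Insert 5: appended to row 1. P = [[1, 4, 5], [2]].
Insert 3: 3 bumps 4 from row 1; 4 appends to row 2. P = [[1, 3, 5], [2, 4]].

So P = [[1, 3, 5], [2, 4]], Q = [[1, 3, 4], [2, 5]].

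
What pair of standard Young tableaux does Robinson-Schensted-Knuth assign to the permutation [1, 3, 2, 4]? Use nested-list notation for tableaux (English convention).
Insert each entry of the permutation into P by Schensted row insertion, recording in Q the position of each new cell.

After inserting 1: P = [[1]].
After inserting 3: P = [[1, 3]].
After inserting 2: P = [[1, 2], [3]].
After inserting 4: P = [[1, 2, 4], [3]].

So P = [[1, 2, 4], [3]], Q = [[1, 2, 4], [3]].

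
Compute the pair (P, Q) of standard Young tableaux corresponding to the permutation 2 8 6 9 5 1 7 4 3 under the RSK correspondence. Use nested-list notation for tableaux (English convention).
Insert each entry of the permutation into P by Schensted row insertion, recording in Q the position of each new cell.

Insert 2: appended to row 1. P = [[2]].
Insert 8: appended to row 1. P = [[2, 8]].
Insert 6: 6 bumps 8 from row 1; 8 starts row 2. P = [[2, 6], [8]].
Insert 9: appended to row 1. P = [[2, 6, 9], [8]].
Insert 5: 5 bumps 6 from row 1; 6 bumps 8 from row 2; 8 starts row 3. P = [[2, 5, 9], [6], [8]].
Insert 1: 1 bumps 2 from row 1; 2 bumps 6 from row 2; 6 bumps 8 from row 3; 8 starts row 4. P = [[1, 5, 9], [2], [6], [8]].
Insert 7: 7 bumps 9 from row 1; 9 appends to row 2. P = [[1, 5, 7], [2, 9], [6], [8]].
Insert 4: 4 bumps 5 from row 1; 5 bumps 9 from row 2; 9 appends to row 3. P = [[1, 4, 7], [2, 5], [6, 9], [8]].
Insert 3: 3 bumps 4 from row 1; 4 bumps 5 from row 2; 5 bumps 6 from row 3; 6 bumps 8 from row 4; 8 starts row 5. P = [[1, 3, 7], [2, 4], [5, 9], [6], [8]].

So P = [[1, 3, 7], [2, 4], [5, 9], [6], [8]], Q = [[1, 2, 4], [3, 7], [5, 8], [6], [9]].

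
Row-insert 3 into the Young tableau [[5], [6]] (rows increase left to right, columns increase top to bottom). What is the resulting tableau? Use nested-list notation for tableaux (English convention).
[[3], [5], [6]]

In row 1, 3 replaces 5 (the leftmost entry greater than 3); 5 is bumped to row 2. In row 2, 5 replaces 6 (the leftmost entry greater than 5); 6 is bumped to row 3. 6 starts a new row 3. The new tableau is [[3], [5], [6]].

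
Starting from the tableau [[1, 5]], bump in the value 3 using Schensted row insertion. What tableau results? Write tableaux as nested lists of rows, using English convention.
In row 1, 3 replaces 5 (the leftmost entry greater than 3); 5 is bumped to row 2. 5 starts a new row 2. The new tableau is [[1, 3], [5]].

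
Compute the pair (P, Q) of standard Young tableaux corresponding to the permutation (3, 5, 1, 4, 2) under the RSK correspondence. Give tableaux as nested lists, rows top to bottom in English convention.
Insert each entry of the permutation into P by Schensted row insertion, recording in Q the position of each new cell.

Insert 3: appended to row 1. P = [[3]], Q = [[1]].
Insert 5: appended to row 1. P = [[3, 5]], Q = [[1, 2]].
Insert 1: 1 bumps 3 from row 1; 3 starts row 2. P = [[1, 5], [3]], Q = [[1, 2], [3]].
Insert 4: 4 bumps 5 from row 1; 5 appends to row 2. P = [[1, 4], [3, 5]], Q = [[1, 2], [3, 4]].
Insert 2: 2 bumps 4 from row 1; 4 bumps 5 from row 2; 5 starts row 3. P = [[1, 2], [3, 4], [5]], Q = [[1, 2], [3, 4], [5]].

So P = [[1, 2], [3, 4], [5]], Q = [[1, 2], [3, 4], [5]].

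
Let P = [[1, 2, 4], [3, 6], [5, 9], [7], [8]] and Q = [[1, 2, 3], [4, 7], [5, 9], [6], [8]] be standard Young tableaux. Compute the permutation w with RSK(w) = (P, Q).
1 8 9 7 5 3 6 2 4

Reverse the RSK construction: for i from n down to 1, find the cell of Q containing i, remove the entry at that cell from P, and reverse-bump it up through P; the value ejected from row 1 is w(i).

Step i=9: Q has 9 at row 3, column 2; remove 9 from row 3 of P and reverse-bump: 9 enters row 2 and ejects 6; 6 enters row 1 and ejects 4. So w(9) = 4. P is now [[1, 2, 6], [3, 9], [5], [7], [8]].
Step i=8: Q has 8 at row 5, column 1; remove 8 from row 5 of P and reverse-bump: 8 enters row 4 and ejects 7; 7 enters row 3 and ejects 5; 5 enters row 2 and ejects 3; 3 enters row 1 and ejects 2. So w(8) = 2. P is now [[1, 3, 6], [5, 9], [7], [8]].
Step i=7: Q has 7 at row 2, column 2; remove 9 from row 2 of P and reverse-bump: 9 enters row 1 and ejects 6. So w(7) = 6. P is now [[1, 3, 9], [5], [7], [8]].
Step i=6: Q has 6 at row 4, column 1; remove 8 from row 4 of P and reverse-bump: 8 enters row 3 and ejects 7; 7 enters row 2 and ejects 5; 5 enters row 1 and ejects 3. So w(6) = 3. P is now [[1, 5, 9], [7], [8]].
Step i=5: Q has 5 at row 3, column 1; remove 8 from row 3 of P and reverse-bump: 8 enters row 2 and ejects 7; 7 enters row 1 and ejects 5. So w(5) = 5. P is now [[1, 7, 9], [8]].
Step i=4: Q has 4 at row 2, column 1; remove 8 from row 2 of P and reverse-bump: 8 enters row 1 and ejects 7. So w(4) = 7. P is now [[1, 8, 9]].
Step i=3: Q has 3 at row 1, column 3; remove that cell from P, ejecting 9. So w(3) = 9. P is now [[1, 8]].
Step i=2: Q has 2 at row 1, column 2; remove that cell from P, ejecting 8. So w(2) = 8. P is now [[1]].
Step i=1: Q has 1 at row 1, column 1; remove that cell from P, ejecting 1. So w(1) = 1. P is now [].

So w = 1 8 9 7 5 3 6 2 4.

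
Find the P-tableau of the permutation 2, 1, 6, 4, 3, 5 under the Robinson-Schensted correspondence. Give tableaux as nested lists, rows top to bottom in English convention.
Insert 2: appended to row 1. P = [[2]].
Insert 1: 1 bumps 2 from row 1; 2 starts row 2. P = [[1], [2]].
Insert 6: appended to row 1. P = [[1, 6], [2]].
Insert 4: 4 bumps 6 from row 1; 6 appends to row 2. P = [[1, 4], [2, 6]].
Insert 3: 3 bumps 4 from row 1; 4 bumps 6 from row 2; 6 starts row 3. P = [[1, 3], [2, 4], [6]].
Insert 5: appended to row 1. P = [[1, 3, 5], [2, 4], [6]].

So P = [[1, 3, 5], [2, 4], [6]].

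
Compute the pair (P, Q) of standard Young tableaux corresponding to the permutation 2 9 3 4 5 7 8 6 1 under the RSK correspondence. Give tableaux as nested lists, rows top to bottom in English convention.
P = [[1, 3, 4, 5, 6, 8], [2], [7], [9]], Q = [[1, 2, 4, 5, 6, 7], [3], [8], [9]]

Insert each entry of the permutation into P by Schensted row insertion, recording in Q the position of each new cell.

Insert 2: appended to row 1. P = [[2]], Q = [[1]].
Insert 9: appended to row 1. P = [[2, 9]], Q = [[1, 2]].
Insert 3: 3 bumps 9 from row 1; 9 starts row 2. P = [[2, 3], [9]], Q = [[1, 2], [3]].
Insert 4: appended to row 1. P = [[2, 3, 4], [9]], Q = [[1, 2, 4], [3]].
Insert 5: appended to row 1. P = [[2, 3, 4, 5], [9]], Q = [[1, 2, 4, 5], [3]].
Insert 7: appended to row 1. P = [[2, 3, 4, 5, 7], [9]], Q = [[1, 2, 4, 5, 6], [3]].
Insert 8: appended to row 1. P = [[2, 3, 4, 5, 7, 8], [9]], Q = [[1, 2, 4, 5, 6, 7], [3]].
Insert 6: 6 bumps 7 from row 1; 7 bumps 9 from row 2; 9 starts row 3. P = [[2, 3, 4, 5, 6, 8], [7], [9]], Q = [[1, 2, 4, 5, 6, 7], [3], [8]].
Insert 1: 1 bumps 2 from row 1; 2 bumps 7 from row 2; 7 bumps 9 from row 3; 9 starts row 4. P = [[1, 3, 4, 5, 6, 8], [2], [7], [9]], Q = [[1, 2, 4, 5, 6, 7], [3], [8], [9]].

So P = [[1, 3, 4, 5, 6, 8], [2], [7], [9]], Q = [[1, 2, 4, 5, 6, 7], [3], [8], [9]].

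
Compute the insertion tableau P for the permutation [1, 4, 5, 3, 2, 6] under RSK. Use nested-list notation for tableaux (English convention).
P = [[1, 2, 5, 6], [3], [4]]

Insert 1: appended to row 1. P = [[1]].
Insert 4: appended to row 1. P = [[1, 4]].
Insert 5: appended to row 1. P = [[1, 4, 5]].
Insert 3: 3 bumps 4 from row 1; 4 starts row 2. P = [[1, 3, 5], [4]].
Insert 2: 2 bumps 3 from row 1; 3 bumps 4 from row 2; 4 starts row 3. P = [[1, 2, 5], [3], [4]].
Insert 6: appended to row 1. P = [[1, 2, 5, 6], [3], [4]].

So P = [[1, 2, 5, 6], [3], [4]].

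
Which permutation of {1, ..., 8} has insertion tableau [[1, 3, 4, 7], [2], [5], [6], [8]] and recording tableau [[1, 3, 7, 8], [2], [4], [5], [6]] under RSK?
8 2 6 5 3 1 4 7

Reverse RSK: for i = n, n-1, ..., 1, locate i in Q, remove the corresponding corner cell from P, and reverse-bump its entry up through P; the value ejected from row 1 is w(i).

So w = 8 2 6 5 3 1 4 7.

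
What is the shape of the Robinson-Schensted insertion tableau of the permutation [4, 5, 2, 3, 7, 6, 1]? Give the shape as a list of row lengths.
[3, 3, 1]

Row-insert each entry into an empty tableau.

After inserting 4: P = [[4]].
After inserting 5: P = [[4, 5]].
After inserting 2: P = [[2, 5], [4]].
After inserting 3: P = [[2, 3], [4, 5]].
After inserting 7: P = [[2, 3, 7], [4, 5]].
After inserting 6: P = [[2, 3, 6], [4, 5, 7]].
After inserting 1: P = [[1, 3, 6], [2, 5, 7], [4]].

The final insertion tableau P = [[1, 3, 6], [2, 5, 7], [4]] has shape [3, 3, 1].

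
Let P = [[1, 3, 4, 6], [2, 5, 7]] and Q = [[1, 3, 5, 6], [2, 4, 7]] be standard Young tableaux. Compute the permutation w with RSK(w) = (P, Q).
Reverse the RSK construction: for i from n down to 1, find the cell of Q containing i, remove the entry at that cell from P, and reverse-bump it up through P; the value ejected from row 1 is w(i).

Step i=7: Q has 7 at row 2, column 3; remove 7 from row 2 of P and reverse-bump: 7 enters row 1 and ejects 6. So w(7) = 6. P is now [[1, 3, 4, 7], [2, 5]].
Step i=6: Q has 6 at row 1, column 4; remove that cell from P, ejecting 7. So w(6) = 7. P is now [[1, 3, 4], [2, 5]].
Step i=5: Q has 5 at row 1, column 3; remove that cell from P, ejecting 4. So w(5) = 4. P is now [[1, 3], [2, 5]].
Step i=4: Q has 4 at row 2, column 2; remove 5 from row 2 of P and reverse-bump: 5 enters row 1 and ejects 3. So w(4) = 3. P is now [[1, 5], [2]].
Step i=3: Q has 3 at row 1, column 2; remove that cell from P, ejecting 5. So w(3) = 5. P is now [[1], [2]].
Step i=2: Q has 2 at row 2, column 1; remove 2 from row 2 of P and reverse-bump: 2 enters row 1 and ejects 1. So w(2) = 1. P is now [[2]].
Step i=1: Q has 1 at row 1, column 1; remove that cell from P, ejecting 2. So w(1) = 2. P is now [].

So w = 2 1 5 3 4 7 6.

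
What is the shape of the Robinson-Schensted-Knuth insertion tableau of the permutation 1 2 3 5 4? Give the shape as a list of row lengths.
RSK row insertion gives P = [[1, 2, 3, 4], [5]], which has shape [4, 1].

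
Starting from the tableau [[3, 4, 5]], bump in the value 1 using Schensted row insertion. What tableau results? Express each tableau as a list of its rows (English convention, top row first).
[[1, 4, 5], [3]]

In row 1, 1 replaces 3 (the leftmost entry greater than 1); 3 is bumped to row 2. 3 starts a new row 2. The new tableau is [[1, 4, 5], [3]].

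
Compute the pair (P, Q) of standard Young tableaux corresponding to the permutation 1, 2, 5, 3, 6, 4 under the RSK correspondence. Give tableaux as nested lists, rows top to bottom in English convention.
P = [[1, 2, 3, 4], [5, 6]], Q = [[1, 2, 3, 5], [4, 6]]

Insert each entry of the permutation into P by Schensted row insertion, recording in Q the position of each new cell.

Insert 1: appended to row 1. P = [[1]].
Insert 2: appended to row 1. P = [[1, 2]].
Insert 5: appended to row 1. P = [[1, 2, 5]].
Insert 3: 3 bumps 5 from row 1; 5 starts row 2. P = [[1, 2, 3], [5]].
Insert 6: appended to row 1. P = [[1, 2, 3, 6], [5]].
Insert 4: 4 bumps 6 from row 1; 6 appends to row 2. P = [[1, 2, 3, 4], [5, 6]].

So P = [[1, 2, 3, 4], [5, 6]], Q = [[1, 2, 3, 5], [4, 6]].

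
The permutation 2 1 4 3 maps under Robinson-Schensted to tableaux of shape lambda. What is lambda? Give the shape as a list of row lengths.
[2, 2]

RSK row insertion gives P = [[1, 3], [2, 4]], which has shape [2, 2].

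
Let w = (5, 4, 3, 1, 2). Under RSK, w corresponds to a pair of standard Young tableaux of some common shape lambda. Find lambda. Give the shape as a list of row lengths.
Row-insert each entry into an empty tableau.

After inserting 5: P = [[5]].
After inserting 4: P = [[4], [5]].
After inserting 3: P = [[3], [4], [5]].
After inserting 1: P = [[1], [3], [4], [5]].
After inserting 2: P = [[1, 2], [3], [4], [5]].

The final insertion tableau P = [[1, 2], [3], [4], [5]] has shape [2, 1, 1, 1].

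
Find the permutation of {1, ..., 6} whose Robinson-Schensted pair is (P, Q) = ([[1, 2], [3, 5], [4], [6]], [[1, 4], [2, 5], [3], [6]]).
Reverse the RSK construction: for i from n down to 1, find the cell of Q containing i, remove the entry at that cell from P, and reverse-bump it up through P; the value ejected from row 1 is w(i).

Step i=6: Q has 6 at row 4, column 1; remove 6 from row 4 of P and reverse-bump: 6 enters row 3 and ejects 4; 4 enters row 2 and ejects 3; 3 enters row 1 and ejects 2. So w(6) = 2. P is now [[1, 3], [4, 5], [6]].
Step i=5: Q has 5 at row 2, column 2; remove 5 from row 2 of P and reverse-bump: 5 enters row 1 and ejects 3. So w(5) = 3. P is now [[1, 5], [4], [6]].
Step i=4: Q has 4 at row 1, column 2; remove that cell from P, ejecting 5. So w(4) = 5. P is now [[1], [4], [6]].
Step i=3: Q has 3 at row 3, column 1; remove 6 from row 3 of P and reverse-bump: 6 enters row 2 and ejects 4; 4 enters row 1 and ejects 1. So w(3) = 1. P is now [[4], [6]].
Step i=2: Q has 2 at row 2, column 1; remove 6 from row 2 of P and reverse-bump: 6 enters row 1 and ejects 4. So w(2) = 4. P is now [[6]].
Step i=1: Q has 1 at row 1, column 1; remove that cell from P, ejecting 6. So w(1) = 6. P is now [].

So w = 6 4 1 5 3 2.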